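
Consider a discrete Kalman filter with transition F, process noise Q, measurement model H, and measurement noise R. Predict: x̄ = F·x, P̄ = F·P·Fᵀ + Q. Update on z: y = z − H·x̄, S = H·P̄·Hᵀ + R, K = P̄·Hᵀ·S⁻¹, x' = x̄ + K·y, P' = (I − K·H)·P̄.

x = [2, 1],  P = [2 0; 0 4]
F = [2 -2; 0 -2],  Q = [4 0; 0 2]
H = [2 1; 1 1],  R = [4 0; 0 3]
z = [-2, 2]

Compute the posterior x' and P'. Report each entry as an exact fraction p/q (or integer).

x̄ = F·x = [2, -2]
P̄ = F·P·Fᵀ + Q = [28 16; 16 18]
y = z − H·x̄ = [-4, 2]
S = H·P̄·Hᵀ + R = [198 122; 122 81]
K = P̄·Hᵀ·S⁻¹ = [232/577 -36/577; -49/577 316/577]
x' = x̄ + K·y = [154/577, -326/577]
P' = (I − K·H)·P̄ = [1036/577 -1144/577; -1144/577 2092/577]

x' = [154/577, -326/577]
P' = [1036/577 -1144/577; -1144/577 2092/577]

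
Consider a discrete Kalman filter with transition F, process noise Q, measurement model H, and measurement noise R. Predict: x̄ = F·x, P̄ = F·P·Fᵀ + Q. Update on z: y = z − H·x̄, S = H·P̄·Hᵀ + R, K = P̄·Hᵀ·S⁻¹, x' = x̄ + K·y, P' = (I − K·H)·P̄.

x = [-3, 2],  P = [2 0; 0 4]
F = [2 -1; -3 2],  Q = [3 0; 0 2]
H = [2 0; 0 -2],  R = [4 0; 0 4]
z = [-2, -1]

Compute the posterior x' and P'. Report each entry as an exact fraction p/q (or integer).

x̄ = F·x = [-8, 13]
P̄ = F·P·Fᵀ + Q = [15 -20; -20 36]
y = z − H·x̄ = [14, 25]
S = H·P̄·Hᵀ + R = [64 80; 80 148]
K = P̄·Hᵀ·S⁻¹ = [155/384 5/96; -5/96 -11/24]
x' = x̄ + K·y = [-67/64, 13/16]
P' = (I − K·H)·P̄ = [155/192 -5/48; -5/48 11/12]

x' = [-67/64, 13/16]
P' = [155/192 -5/48; -5/48 11/12]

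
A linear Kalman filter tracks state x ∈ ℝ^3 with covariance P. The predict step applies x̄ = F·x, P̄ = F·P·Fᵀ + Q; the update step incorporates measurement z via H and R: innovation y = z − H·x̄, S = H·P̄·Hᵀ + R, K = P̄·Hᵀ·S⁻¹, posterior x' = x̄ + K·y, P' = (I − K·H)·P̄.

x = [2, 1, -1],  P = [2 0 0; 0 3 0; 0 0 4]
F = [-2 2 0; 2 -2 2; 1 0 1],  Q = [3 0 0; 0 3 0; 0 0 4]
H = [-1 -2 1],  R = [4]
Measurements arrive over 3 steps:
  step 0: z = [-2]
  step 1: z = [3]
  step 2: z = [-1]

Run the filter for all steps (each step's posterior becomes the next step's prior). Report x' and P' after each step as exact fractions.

step 0: x̄ = F·x = [-2, 0, 1]
step 0: P̄ = F·P·Fᵀ + Q = [23 -20 -4; -20 39 12; -4 12 10]
step 0: y = z − H·x̄ = [-5]
step 0: S = H·P̄·Hᵀ + R = [73]
step 0: K = P̄·Hᵀ·S⁻¹ = [13/73; -46/73; -10/73]
step 0: x' = x̄ + K·y = [-211/73, 230/73, 123/73]
step 0: P' = (I − K·H)·P̄ = [1510/73 -862/73 -162/73; -862/73 731/73 416/73; -162/73 416/73 630/73]
step 1: x̄ = F·x = [882/73, -636/73, -88/73]
step 1: P̄ = F·P·Fᵀ + Q = [16079/73 -13548/73 -3588/73; -13548/73 13975/73 4524/73; -3588/73 4524/73 2108/73]
step 1: y = z − H·x̄ = [-83/73]
step 1: S = H·P̄·Hᵀ + R = [9267/73]
step 1: K = P̄·Hᵀ·S⁻¹ = [7429/9267; -9878/9267; -3352/9267]
step 1: x' = x̄ + K·y = [103519/9267, -69506/9267, -7360/9267]
step 1: P' = (I − K·H)·P̄ = [1285124/9267 -714598/9267 -114356/9267; -714598/9267 437417/9267 120724/9267; -114356/9267 120724/9267 113684/9267]
step 2: x̄ = F·x = [-115350/3089, 331330/9267, 32053/3089]
step 2: P̄ = F·P·Fᵀ + Q = [4211583/3089 -3888876/3089 -1176428/3089; -3888876/3089 11208845/9267 1175980/3089; -1176428/3089 1175980/3089 402388/3089]
step 2: y = z − H·x̄ = [211184/9267]
step 2: S = H·P̄·Hᵀ + R = [4994657/9267]
step 2: K = P̄·Hᵀ·S⁻¹ = [7169223/4994657; -7223122/4994657; -2319432/4994657]
step 2: x' = x̄ + K·y = [-23133254/4994657, 13971286/4994657, -1030075/4994657]
step 2: P' = (I − K·H)·P̄ = [1263459492/4994657 -699971170/4994657 -107805956/4994657; -699971170/4994657 411227443/4994657 93591228/4994657; -107805956/4994657 93591228/4994657 70098772/4994657]

step 0: x' = [-211/73, 230/73, 123/73], P' = [1510/73 -862/73 -162/73; -862/73 731/73 416/73; -162/73 416/73 630/73]
step 1: x' = [103519/9267, -69506/9267, -7360/9267], P' = [1285124/9267 -714598/9267 -114356/9267; -714598/9267 437417/9267 120724/9267; -114356/9267 120724/9267 113684/9267]
step 2: x' = [-23133254/4994657, 13971286/4994657, -1030075/4994657], P' = [1263459492/4994657 -699971170/4994657 -107805956/4994657; -699971170/4994657 411227443/4994657 93591228/4994657; -107805956/4994657 93591228/4994657 70098772/4994657]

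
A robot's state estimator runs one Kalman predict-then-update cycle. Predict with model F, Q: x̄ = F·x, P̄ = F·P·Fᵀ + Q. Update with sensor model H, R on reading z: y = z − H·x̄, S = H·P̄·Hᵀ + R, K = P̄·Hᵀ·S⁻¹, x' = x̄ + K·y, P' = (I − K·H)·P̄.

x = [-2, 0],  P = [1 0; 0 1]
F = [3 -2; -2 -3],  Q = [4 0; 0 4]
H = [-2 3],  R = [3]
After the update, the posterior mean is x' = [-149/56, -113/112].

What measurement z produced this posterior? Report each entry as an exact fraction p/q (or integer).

z = [2]

x̄ = F·x = [-6, 4]
P̄ = F·P·Fᵀ + Q = [17 0; 0 17]
S = H·P̄·Hᵀ + R = [224]
K = P̄·Hᵀ·S⁻¹ = [-17/112; 51/224]
x' − x̄ = [187/56, -561/112] = K·y
y = (KᵀK)⁻¹·Kᵀ·(x' − x̄) = [-22]
z = y + H·x̄ = [-22] + [24] = [2]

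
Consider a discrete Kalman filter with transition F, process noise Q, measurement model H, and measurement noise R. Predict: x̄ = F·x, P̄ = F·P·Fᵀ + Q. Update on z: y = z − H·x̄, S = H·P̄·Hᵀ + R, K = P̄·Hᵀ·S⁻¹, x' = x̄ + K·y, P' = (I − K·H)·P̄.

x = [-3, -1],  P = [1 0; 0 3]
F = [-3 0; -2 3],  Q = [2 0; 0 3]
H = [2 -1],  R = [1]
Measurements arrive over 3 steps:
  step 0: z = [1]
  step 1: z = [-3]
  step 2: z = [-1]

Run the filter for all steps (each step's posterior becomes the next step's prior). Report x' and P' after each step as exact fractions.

step 0: x̄ = F·x = [9, 3]
step 0: P̄ = F·P·Fᵀ + Q = [11 6; 6 34]
step 0: y = z − H·x̄ = [-14]
step 0: S = H·P̄·Hᵀ + R = [55]
step 0: K = P̄·Hᵀ·S⁻¹ = [16/55; -2/5]
step 0: x' = x̄ + K·y = [271/55, 43/5]
step 0: P' = (I − K·H)·P̄ = [349/55 62/5; 62/5 126/5]
step 1: x̄ = F·x = [-813/55, 877/55]
step 1: P̄ = F·P·Fᵀ + Q = [3251/55 -4044/55; -4044/55 5851/55]
step 1: y = z − H·x̄ = [2338/55]
step 1: S = H·P̄·Hᵀ + R = [35086/55]
step 1: K = P̄·Hᵀ·S⁻¹ = [5273/17543; -263/662]
step 1: x' = x̄ + K·y = [-35167/17543, -312/331]
step 1: P' = (I − K·H)·P̄ = [25877/17543 877/331; 877/331 3771/662]
step 2: x̄ = F·x = [105501/17543, 20726/17543]
step 2: P̄ = F·P·Fᵀ + Q = [267979/17543 -263067/17543; -263067/17543 995497/35086]
step 2: y = z − H·x̄ = [-207819/17543]
step 2: S = H·P̄·Hᵀ + R = [5278951/35086]
step 2: K = P̄·Hᵀ·S⁻¹ = [1598050/5278951; -2047765/5278951]
step 2: x' = x̄ + K·y = [12815907/5278951, 30495127/5278951]
step 2: P' = (I − K·H)·P̄ = [7853053/5278951 14108056/5278951; 14108056/5278951 30263877/5278951]

step 0: x' = [271/55, 43/5], P' = [349/55 62/5; 62/5 126/5]
step 1: x' = [-35167/17543, -312/331], P' = [25877/17543 877/331; 877/331 3771/662]
step 2: x' = [12815907/5278951, 30495127/5278951], P' = [7853053/5278951 14108056/5278951; 14108056/5278951 30263877/5278951]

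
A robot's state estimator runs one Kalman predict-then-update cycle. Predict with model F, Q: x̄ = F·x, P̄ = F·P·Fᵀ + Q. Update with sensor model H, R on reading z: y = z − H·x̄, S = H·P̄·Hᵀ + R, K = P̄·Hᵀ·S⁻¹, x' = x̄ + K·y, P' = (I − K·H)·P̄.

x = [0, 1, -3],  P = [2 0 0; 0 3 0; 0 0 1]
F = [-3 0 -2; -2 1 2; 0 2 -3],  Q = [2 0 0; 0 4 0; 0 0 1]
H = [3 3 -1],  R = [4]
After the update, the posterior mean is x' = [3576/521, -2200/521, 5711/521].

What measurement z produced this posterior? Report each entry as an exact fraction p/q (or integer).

x̄ = F·x = [6, -5, 11]
P̄ = F·P·Fᵀ + Q = [24 8 6; 8 19 0; 6 0 22]
S = H·P̄·Hᵀ + R = [521]
K = P̄·Hᵀ·S⁻¹ = [90/521; 81/521; -4/521]
x' − x̄ = [450/521, 405/521, -20/521] = K·y
y = (KᵀK)⁻¹·Kᵀ·(x' − x̄) = [5]
z = y + H·x̄ = [5] + [-8] = [-3]

z = [-3]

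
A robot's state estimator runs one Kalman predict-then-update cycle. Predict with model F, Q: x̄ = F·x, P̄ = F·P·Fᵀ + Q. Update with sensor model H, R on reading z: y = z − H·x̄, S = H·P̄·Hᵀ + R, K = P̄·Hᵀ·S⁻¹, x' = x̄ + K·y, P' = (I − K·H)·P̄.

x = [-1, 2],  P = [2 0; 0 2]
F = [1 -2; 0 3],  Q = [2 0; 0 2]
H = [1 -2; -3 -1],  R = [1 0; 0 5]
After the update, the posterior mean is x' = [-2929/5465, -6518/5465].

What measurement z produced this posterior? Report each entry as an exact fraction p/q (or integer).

z = [2, 3]

x̄ = F·x = [-5, 6]
P̄ = F·P·Fᵀ + Q = [12 -12; -12 20]
S = H·P̄·Hᵀ + R = [141 -56; -56 61]
K = P̄·Hᵀ·S⁻¹ = [852/5465 -1368/5465; -2276/5465 -656/5465]
x' − x̄ = [24396/5465, -39308/5465] = K·y
y = (KᵀK)⁻¹·Kᵀ·(x' − x̄) = [19, -6]
z = y + H·x̄ = [19, -6] + [-17, 9] = [2, 3]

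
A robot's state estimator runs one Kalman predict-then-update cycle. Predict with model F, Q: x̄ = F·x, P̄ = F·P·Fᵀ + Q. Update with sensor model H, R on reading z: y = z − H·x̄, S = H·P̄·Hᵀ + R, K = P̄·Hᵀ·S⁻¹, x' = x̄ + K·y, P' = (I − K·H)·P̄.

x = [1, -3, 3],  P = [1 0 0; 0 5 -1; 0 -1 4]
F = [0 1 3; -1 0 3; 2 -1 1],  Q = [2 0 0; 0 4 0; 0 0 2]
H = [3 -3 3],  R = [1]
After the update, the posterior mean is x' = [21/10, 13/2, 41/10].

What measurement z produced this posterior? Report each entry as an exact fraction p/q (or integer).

z = [-1]

x̄ = F·x = [6, 8, 8]
P̄ = F·P·Fᵀ + Q = [37 33 9; 33 41 13; 9 13 17]
S = H·P̄·Hᵀ + R = [190]
K = P̄·Hᵀ·S⁻¹ = [39/190; 3/38; 39/190]
x' − x̄ = [-39/10, -3/2, -39/10] = K·y
y = (KᵀK)⁻¹·Kᵀ·(x' − x̄) = [-19]
z = y + H·x̄ = [-19] + [18] = [-1]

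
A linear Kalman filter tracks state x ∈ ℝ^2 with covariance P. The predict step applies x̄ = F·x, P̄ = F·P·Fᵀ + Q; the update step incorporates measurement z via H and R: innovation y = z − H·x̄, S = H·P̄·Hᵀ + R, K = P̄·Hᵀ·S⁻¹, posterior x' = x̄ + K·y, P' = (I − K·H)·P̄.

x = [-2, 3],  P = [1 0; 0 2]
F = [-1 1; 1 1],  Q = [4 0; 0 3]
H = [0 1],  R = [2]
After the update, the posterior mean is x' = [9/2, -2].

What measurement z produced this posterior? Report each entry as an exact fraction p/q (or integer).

x̄ = F·x = [5, 1]
P̄ = F·P·Fᵀ + Q = [7 1; 1 6]
S = H·P̄·Hᵀ + R = [8]
K = P̄·Hᵀ·S⁻¹ = [1/8; 3/4]
x' − x̄ = [-1/2, -3] = K·y
y = (KᵀK)⁻¹·Kᵀ·(x' − x̄) = [-4]
z = y + H·x̄ = [-4] + [1] = [-3]

z = [-3]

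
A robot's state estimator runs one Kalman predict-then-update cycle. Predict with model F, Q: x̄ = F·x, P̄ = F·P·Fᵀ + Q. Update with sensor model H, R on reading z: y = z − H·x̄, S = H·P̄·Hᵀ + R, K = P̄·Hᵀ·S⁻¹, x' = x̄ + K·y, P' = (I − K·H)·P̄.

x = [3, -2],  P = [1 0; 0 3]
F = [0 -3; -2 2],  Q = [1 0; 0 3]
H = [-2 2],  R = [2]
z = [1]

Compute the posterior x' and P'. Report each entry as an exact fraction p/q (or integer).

x' = [-516/167, -449/167]
P' = [444/167 398/167; 398/167 435/167]

x̄ = F·x = [6, -10]
P̄ = F·P·Fᵀ + Q = [28 -18; -18 19]
y = z − H·x̄ = [33]
S = H·P̄·Hᵀ + R = [334]
K = P̄·Hᵀ·S⁻¹ = [-46/167; 37/167]
x' = x̄ + K·y = [-516/167, -449/167]
P' = (I − K·H)·P̄ = [444/167 398/167; 398/167 435/167]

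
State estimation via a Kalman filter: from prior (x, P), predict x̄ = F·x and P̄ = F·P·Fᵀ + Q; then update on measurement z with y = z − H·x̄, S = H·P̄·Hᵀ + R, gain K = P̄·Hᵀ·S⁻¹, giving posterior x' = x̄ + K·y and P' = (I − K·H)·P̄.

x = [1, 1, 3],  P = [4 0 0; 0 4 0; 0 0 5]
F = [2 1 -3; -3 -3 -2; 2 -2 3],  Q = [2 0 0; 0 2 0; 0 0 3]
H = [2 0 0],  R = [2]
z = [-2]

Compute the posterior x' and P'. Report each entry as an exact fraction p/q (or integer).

x' = [-28/27, -112/9, 169/27]
P' = [67/135 -2/45 -37/135; -2/45 1402/15 -1498/45; -37/135 -1498/45 8062/135]

x̄ = F·x = [-6, -12, 9]
P̄ = F·P·Fᵀ + Q = [67 -6 -37; -6 94 -30; -37 -30 80]
y = z − H·x̄ = [10]
S = H·P̄·Hᵀ + R = [270]
K = P̄·Hᵀ·S⁻¹ = [67/135; -2/45; -37/135]
x' = x̄ + K·y = [-28/27, -112/9, 169/27]
P' = (I − K·H)·P̄ = [67/135 -2/45 -37/135; -2/45 1402/15 -1498/45; -37/135 -1498/45 8062/135]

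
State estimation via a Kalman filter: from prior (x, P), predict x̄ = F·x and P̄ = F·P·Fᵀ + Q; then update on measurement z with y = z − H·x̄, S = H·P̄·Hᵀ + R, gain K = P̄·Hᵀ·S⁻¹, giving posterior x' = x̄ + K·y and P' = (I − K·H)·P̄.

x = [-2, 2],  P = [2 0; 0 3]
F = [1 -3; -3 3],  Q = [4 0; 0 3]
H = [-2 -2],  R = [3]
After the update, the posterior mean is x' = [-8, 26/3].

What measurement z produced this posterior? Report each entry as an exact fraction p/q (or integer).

x̄ = F·x = [-8, 12]
P̄ = F·P·Fᵀ + Q = [33 -33; -33 48]
S = H·P̄·Hᵀ + R = [63]
K = P̄·Hᵀ·S⁻¹ = [0; -10/21]
x' − x̄ = [0, -10/3] = K·y
y = (KᵀK)⁻¹·Kᵀ·(x' − x̄) = [7]
z = y + H·x̄ = [7] + [-8] = [-1]

z = [-1]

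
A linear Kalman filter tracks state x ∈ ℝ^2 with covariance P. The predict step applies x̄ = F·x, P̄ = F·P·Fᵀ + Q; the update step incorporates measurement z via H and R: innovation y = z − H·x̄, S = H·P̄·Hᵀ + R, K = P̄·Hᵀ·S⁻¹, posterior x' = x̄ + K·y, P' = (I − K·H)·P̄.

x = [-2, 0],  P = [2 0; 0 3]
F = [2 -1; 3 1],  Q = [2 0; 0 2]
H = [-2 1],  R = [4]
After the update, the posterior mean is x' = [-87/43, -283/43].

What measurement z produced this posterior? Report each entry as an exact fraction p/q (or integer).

z = [-3]

x̄ = F·x = [-4, -6]
P̄ = F·P·Fᵀ + Q = [13 9; 9 23]
S = H·P̄·Hᵀ + R = [43]
K = P̄·Hᵀ·S⁻¹ = [-17/43; 5/43]
x' − x̄ = [85/43, -25/43] = K·y
y = (KᵀK)⁻¹·Kᵀ·(x' − x̄) = [-5]
z = y + H·x̄ = [-5] + [2] = [-3]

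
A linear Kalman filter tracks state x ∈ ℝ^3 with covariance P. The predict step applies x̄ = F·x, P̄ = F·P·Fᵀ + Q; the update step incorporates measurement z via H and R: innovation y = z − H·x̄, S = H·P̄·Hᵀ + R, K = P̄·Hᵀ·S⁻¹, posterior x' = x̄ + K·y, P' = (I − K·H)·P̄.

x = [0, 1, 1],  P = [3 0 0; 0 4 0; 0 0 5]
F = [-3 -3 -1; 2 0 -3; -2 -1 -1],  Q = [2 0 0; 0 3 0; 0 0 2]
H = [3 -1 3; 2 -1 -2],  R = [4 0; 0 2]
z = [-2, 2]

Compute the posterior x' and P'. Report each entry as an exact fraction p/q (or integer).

x̄ = F·x = [-4, -3, -2]
P̄ = F·P·Fᵀ + Q = [70 -3 35; -3 60 3; 35 3 23]
y = z − H·x̄ = [13, 3]
S = H·P̄·Hᵀ + R = [1531 354; 354 178]
K = P̄·Hᵀ·S⁻¹ = [15381/73601 -809/147202; 7404/73601 -44496/73601; 11502/73601 -28383/147202]
x' = x̄ + K·y = [-191329/147202, -258039/73601, -80501/147202]
P' = (I − K·H)·P̄ = [580881/147202 672933/73601 -91243/147202; 672933/73601 1656588/73601 -110865/73601; -91243/147202 -110865/73601 48005/147202]

x' = [-191329/147202, -258039/73601, -80501/147202]
P' = [580881/147202 672933/73601 -91243/147202; 672933/73601 1656588/73601 -110865/73601; -91243/147202 -110865/73601 48005/147202]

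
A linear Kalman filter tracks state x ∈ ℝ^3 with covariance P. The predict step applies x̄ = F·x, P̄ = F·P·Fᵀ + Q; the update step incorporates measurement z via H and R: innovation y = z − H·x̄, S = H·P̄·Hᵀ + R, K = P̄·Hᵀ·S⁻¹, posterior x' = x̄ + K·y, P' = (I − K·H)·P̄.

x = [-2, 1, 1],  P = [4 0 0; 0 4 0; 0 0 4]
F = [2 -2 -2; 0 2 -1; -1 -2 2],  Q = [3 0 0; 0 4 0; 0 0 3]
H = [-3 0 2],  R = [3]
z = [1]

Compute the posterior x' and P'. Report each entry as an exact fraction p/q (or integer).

x' = [-383/238, 227/119, -13/7]
P' = [7853/714 -1628/119 113/7; -1628/119 2760/119 -144/7; 113/7 -144/7 171/7]

x̄ = F·x = [-8, 1, 2]
P̄ = F·P·Fᵀ + Q = [51 -8 -8; -8 24 -24; -8 -24 39]
y = z − H·x̄ = [-27]
S = H·P̄·Hᵀ + R = [714]
K = P̄·Hᵀ·S⁻¹ = [-169/714; -4/119; 1/7]
x' = x̄ + K·y = [-383/238, 227/119, -13/7]
P' = (I − K·H)·P̄ = [7853/714 -1628/119 113/7; -1628/119 2760/119 -144/7; 113/7 -144/7 171/7]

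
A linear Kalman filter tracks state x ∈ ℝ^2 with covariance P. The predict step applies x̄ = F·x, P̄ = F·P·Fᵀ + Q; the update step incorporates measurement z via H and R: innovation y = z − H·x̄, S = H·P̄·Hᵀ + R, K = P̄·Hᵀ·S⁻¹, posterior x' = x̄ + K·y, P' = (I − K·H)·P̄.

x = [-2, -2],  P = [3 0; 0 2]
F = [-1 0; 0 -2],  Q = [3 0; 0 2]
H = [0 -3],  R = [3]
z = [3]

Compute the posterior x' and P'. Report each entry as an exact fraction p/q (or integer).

x̄ = F·x = [2, 4]
P̄ = F·P·Fᵀ + Q = [6 0; 0 10]
y = z − H·x̄ = [15]
S = H·P̄·Hᵀ + R = [93]
K = P̄·Hᵀ·S⁻¹ = [0; -10/31]
x' = x̄ + K·y = [2, -26/31]
P' = (I − K·H)·P̄ = [6 0; 0 10/31]

x' = [2, -26/31]
P' = [6 0; 0 10/31]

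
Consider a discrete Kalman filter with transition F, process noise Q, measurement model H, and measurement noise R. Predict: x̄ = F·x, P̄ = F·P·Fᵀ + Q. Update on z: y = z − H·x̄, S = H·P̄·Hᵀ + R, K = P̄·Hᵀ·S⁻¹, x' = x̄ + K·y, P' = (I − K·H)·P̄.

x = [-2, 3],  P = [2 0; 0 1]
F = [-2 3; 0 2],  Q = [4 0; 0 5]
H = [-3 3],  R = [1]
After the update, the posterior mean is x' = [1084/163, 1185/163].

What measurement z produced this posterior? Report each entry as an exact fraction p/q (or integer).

x̄ = F·x = [13, 6]
P̄ = F·P·Fᵀ + Q = [21 6; 6 9]
S = H·P̄·Hᵀ + R = [163]
K = P̄·Hᵀ·S⁻¹ = [-45/163; 9/163]
x' − x̄ = [-1035/163, 207/163] = K·y
y = (KᵀK)⁻¹·Kᵀ·(x' − x̄) = [23]
z = y + H·x̄ = [23] + [-21] = [2]

z = [2]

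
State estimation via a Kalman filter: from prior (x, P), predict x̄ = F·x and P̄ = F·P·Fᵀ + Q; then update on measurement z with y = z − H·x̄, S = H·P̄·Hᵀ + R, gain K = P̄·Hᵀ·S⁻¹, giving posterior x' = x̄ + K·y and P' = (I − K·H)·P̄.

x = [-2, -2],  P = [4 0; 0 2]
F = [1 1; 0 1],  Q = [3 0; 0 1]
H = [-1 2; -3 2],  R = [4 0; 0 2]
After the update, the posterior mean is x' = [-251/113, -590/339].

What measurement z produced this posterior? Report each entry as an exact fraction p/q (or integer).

x̄ = F·x = [-4, -2]
P̄ = F·P·Fᵀ + Q = [9 2; 2 3]
S = H·P̄·Hᵀ + R = [17 23; 23 71]
K = P̄·Hᵀ·S⁻¹ = [29/113 -46/113; 142/339 -46/339]
x' − x̄ = [201/113, 88/339] = K·y
y = (KᵀK)⁻¹·Kᵀ·(x' − x̄) = [-1, -5]
z = y + H·x̄ = [-1, -5] + [0, 8] = [-1, 3]

z = [-1, 3]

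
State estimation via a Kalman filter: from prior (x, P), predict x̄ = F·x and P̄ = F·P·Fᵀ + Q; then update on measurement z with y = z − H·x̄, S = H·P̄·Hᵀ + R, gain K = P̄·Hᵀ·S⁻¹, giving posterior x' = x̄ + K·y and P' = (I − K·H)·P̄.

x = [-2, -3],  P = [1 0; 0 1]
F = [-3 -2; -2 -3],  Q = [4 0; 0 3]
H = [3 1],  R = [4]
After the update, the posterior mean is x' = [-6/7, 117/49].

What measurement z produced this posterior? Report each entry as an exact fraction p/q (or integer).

z = [-1]

x̄ = F·x = [12, 13]
P̄ = F·P·Fᵀ + Q = [17 12; 12 16]
S = H·P̄·Hᵀ + R = [245]
K = P̄·Hᵀ·S⁻¹ = [9/35; 52/245]
x' − x̄ = [-90/7, -520/49] = K·y
y = (KᵀK)⁻¹·Kᵀ·(x' − x̄) = [-50]
z = y + H·x̄ = [-50] + [49] = [-1]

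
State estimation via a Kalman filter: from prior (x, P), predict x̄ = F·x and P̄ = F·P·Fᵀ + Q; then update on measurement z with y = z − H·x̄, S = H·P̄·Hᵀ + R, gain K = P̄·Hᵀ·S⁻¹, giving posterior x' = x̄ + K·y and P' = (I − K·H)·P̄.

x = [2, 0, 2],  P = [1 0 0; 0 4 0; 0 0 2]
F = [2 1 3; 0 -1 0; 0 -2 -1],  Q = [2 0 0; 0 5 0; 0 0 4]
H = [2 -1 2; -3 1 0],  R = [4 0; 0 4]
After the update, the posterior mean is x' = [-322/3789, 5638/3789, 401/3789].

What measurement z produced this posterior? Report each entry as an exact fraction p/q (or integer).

z = [-2, 2]

x̄ = F·x = [10, 0, -2]
P̄ = F·P·Fᵀ + Q = [28 -4 -14; -4 9 8; -14 8 22]
S = H·P̄·Hᵀ + R = [85 -97; -97 289]
K = P̄·Hᵀ·S⁻¹ = [178/3789 -1094/3789; 437/3789 422/3789; 3581/7578 2513/7578]
x' − x̄ = [-38212/3789, 5638/3789, 7979/3789] = K·y
y = (KᵀK)⁻¹·Kᵀ·(x' − x̄) = [-18, 32]
z = y + H·x̄ = [-18, 32] + [16, -30] = [-2, 2]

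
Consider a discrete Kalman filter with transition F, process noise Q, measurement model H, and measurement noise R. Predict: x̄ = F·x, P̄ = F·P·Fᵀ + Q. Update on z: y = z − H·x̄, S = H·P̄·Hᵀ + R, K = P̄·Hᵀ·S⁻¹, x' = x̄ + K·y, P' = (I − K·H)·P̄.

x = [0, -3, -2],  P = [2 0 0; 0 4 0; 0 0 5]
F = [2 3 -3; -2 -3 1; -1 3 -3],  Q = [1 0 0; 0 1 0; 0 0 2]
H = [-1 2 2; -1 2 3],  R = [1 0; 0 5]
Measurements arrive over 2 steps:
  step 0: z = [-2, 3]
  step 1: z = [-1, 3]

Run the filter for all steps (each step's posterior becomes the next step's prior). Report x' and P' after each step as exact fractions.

step 0: x̄ = F·x = [-3, 7, -3]
step 0: P̄ = F·P·Fᵀ + Q = [90 -59 77; -59 50 -47; 77 -47 85]
step 0: y = z − H·x̄ = [-13, -5]
step 0: S = H·P̄·Hᵀ + R = [183 181; 181 270]
step 0: K = P̄·Hᵀ·S⁻¹ = [-18743/16649 13983/16649; 14292/16649 -8471/16649; -15474/16649 15553/16649]
step 0: x' = x̄ + K·y = [123797/16649, -26898/16649, 73450/16649]
step 0: P' = (I − K·H)·P̄ = [164679/16649 -15690/16649 88658/16649; -15690/16649 55948/16649 -56647/16649; 88658/16649 -56647/16649 93239/16649]
step 1: x̄ = F·x = [-53450/16649, -93450/16649, -424841/16649]
step 1: P̄ = F·P·Fᵀ + Q = [1785518/16649 -1224185/16649 1719927/16649; -1224185/16649 1069106/16649 -643295/16649; 1719927/16649 -643295/16649 3186394/16649]
step 1: y = z − H·x̄ = [966483/16649, 1457920/16649]
step 1: S = H·P̄·Hᵀ + R = [11694839/16649 15044461/16649; 15044461/16649 21680371/16649]
step 1: K = P̄·Hᵀ·S⁻¹ = [-1870653663/1634491052 1367888949/1634491052; 1408666885/1634491052 -869505691/1634491052; -384397094/408622763 390243099/408622763]
step 1: x' = x̄ + K·y = [5943548899/1634491052, -3541373585/1634491052, 1431332755/408622763]
step 1: P' = (I − K·H)·P̄ = [10002509513/1634491052 -4644170483/1634491052 2177524602/408622763; -4644170483/1634491052 4138443541/1634491052 -1439048835/408622763; 2177524602/408622763 -1439048835/408622763 2335612589/408622763]

step 0: x' = [123797/16649, -26898/16649, 73450/16649], P' = [164679/16649 -15690/16649 88658/16649; -15690/16649 55948/16649 -56647/16649; 88658/16649 -56647/16649 93239/16649]
step 1: x' = [5943548899/1634491052, -3541373585/1634491052, 1431332755/408622763], P' = [10002509513/1634491052 -4644170483/1634491052 2177524602/408622763; -4644170483/1634491052 4138443541/1634491052 -1439048835/408622763; 2177524602/408622763 -1439048835/408622763 2335612589/408622763]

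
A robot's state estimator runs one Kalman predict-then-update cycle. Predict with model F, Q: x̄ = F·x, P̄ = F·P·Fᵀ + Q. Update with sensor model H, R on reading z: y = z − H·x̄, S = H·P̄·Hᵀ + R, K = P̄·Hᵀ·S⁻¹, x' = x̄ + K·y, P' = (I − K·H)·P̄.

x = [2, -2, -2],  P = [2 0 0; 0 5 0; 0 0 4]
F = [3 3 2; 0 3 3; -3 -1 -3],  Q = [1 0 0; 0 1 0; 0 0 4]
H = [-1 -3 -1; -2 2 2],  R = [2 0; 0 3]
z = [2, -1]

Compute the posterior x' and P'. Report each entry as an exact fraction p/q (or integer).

x' = [261624/298847, -489272/298847, 574798/298847]
P' = [718228/298847 -606725/298847 1224015/298847; -606725/298847 700126/298847 -1317333/298847; 1224015/298847 -1317333/298847 2673054/298847]

x̄ = F·x = [-4, -12, 2]
P̄ = F·P·Fᵀ + Q = [80 69 -57; 69 82 -51; -57 -51 63]
y = z − H·x̄ = [-36, 11]
S = H·P̄·Hᵀ + R = [877 226; 226 399]
K = P̄·Hᵀ·S⁻¹ = [-61034/298847 -67292/298847; -88160/298847 -6988/298847; 27465/298847 87804/298847]
x' = x̄ + K·y = [261624/298847, -489272/298847, 574798/298847]
P' = (I − K·H)·P̄ = [718228/298847 -606725/298847 1224015/298847; -606725/298847 700126/298847 -1317333/298847; 1224015/298847 -1317333/298847 2673054/298847]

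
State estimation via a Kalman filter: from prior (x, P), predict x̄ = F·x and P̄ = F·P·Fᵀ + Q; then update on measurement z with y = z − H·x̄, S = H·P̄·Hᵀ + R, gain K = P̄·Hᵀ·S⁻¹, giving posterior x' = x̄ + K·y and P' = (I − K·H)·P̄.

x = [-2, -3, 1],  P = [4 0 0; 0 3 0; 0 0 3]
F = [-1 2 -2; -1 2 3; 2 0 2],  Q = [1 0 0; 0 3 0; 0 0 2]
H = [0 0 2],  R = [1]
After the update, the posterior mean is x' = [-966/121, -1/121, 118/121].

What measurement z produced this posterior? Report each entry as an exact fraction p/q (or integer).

z = [2]

x̄ = F·x = [-6, -1, -2]
P̄ = F·P·Fᵀ + Q = [29 -2 -20; -2 46 10; -20 10 30]
S = H·P̄·Hᵀ + R = [121]
K = P̄·Hᵀ·S⁻¹ = [-40/121; 20/121; 60/121]
x' − x̄ = [-240/121, 120/121, 360/121] = K·y
y = (KᵀK)⁻¹·Kᵀ·(x' − x̄) = [6]
z = y + H·x̄ = [6] + [-4] = [2]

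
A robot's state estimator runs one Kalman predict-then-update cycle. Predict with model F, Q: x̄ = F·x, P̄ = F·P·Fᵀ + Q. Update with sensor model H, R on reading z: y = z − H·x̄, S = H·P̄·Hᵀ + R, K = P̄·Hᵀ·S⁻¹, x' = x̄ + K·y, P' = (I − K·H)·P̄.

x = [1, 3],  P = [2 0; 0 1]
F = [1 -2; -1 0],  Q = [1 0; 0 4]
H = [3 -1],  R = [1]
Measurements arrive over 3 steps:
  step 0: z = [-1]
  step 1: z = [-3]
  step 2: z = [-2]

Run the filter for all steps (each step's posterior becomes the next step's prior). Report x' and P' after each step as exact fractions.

step 0: x' = [-111/82, -119/41], P' = [45/82 56/41; 56/41 174/41]
step 1: x' = [-268/451, 975/902], P' = [1388/2255 6811/4510; 6811/4510 20351/4510]
step 2: x' = [-56003/128316, 192721/256632], P' = [39871/64158 195853/128316; 195853/128316 1169257/256632]

step 0: x̄ = F·x = [-5, -1]
step 0: P̄ = F·P·Fᵀ + Q = [7 -2; -2 6]
step 0: y = z − H·x̄ = [13]
step 0: S = H·P̄·Hᵀ + R = [82]
step 0: K = P̄·Hᵀ·S⁻¹ = [23/82; -6/41]
step 0: x' = x̄ + K·y = [-111/82, -119/41]
step 0: P' = (I − K·H)·P̄ = [45/82 56/41; 56/41 174/41]
step 1: x̄ = F·x = [365/82, 111/82]
step 1: P̄ = F·P·Fᵀ + Q = [1071/82 179/82; 179/82 373/82]
step 1: y = z − H·x̄ = [-15]
step 1: S = H·P̄·Hᵀ + R = [110]
step 1: K = P̄·Hᵀ·S⁻¹ = [37/110; 1/55]
step 1: x' = x̄ + K·y = [-268/451, 975/902]
step 1: P' = (I − K·H)·P̄ = [1388/2255 6811/4510; 6811/4510 20351/4510]
step 2: x̄ = F·x = [-113/41, 268/451]
step 2: P̄ = F·P·Fᵀ + Q = [2793/205 493/205; 493/205 10408/2255]
step 2: y = z − H·x̄ = [3095/451]
step 2: S = H·P̄·Hᵀ + R = [256632/2255]
step 2: K = P̄·Hᵀ·S⁻¹ = [43373/128316; 5861/256632]
step 2: x' = x̄ + K·y = [-56003/128316, 192721/256632]
step 2: P' = (I − K·H)·P̄ = [39871/64158 195853/128316; 195853/128316 1169257/256632]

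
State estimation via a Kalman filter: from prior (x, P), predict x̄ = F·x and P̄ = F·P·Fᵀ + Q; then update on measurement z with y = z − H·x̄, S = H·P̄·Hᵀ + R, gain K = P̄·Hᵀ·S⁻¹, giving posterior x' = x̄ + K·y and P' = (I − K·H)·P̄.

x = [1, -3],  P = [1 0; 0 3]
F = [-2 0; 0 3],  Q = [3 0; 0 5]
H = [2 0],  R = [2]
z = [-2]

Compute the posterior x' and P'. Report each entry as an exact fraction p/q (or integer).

x' = [-16/15, -9]
P' = [7/15 0; 0 32]

x̄ = F·x = [-2, -9]
P̄ = F·P·Fᵀ + Q = [7 0; 0 32]
y = z − H·x̄ = [2]
S = H·P̄·Hᵀ + R = [30]
K = P̄·Hᵀ·S⁻¹ = [7/15; 0]
x' = x̄ + K·y = [-16/15, -9]
P' = (I − K·H)·P̄ = [7/15 0; 0 32]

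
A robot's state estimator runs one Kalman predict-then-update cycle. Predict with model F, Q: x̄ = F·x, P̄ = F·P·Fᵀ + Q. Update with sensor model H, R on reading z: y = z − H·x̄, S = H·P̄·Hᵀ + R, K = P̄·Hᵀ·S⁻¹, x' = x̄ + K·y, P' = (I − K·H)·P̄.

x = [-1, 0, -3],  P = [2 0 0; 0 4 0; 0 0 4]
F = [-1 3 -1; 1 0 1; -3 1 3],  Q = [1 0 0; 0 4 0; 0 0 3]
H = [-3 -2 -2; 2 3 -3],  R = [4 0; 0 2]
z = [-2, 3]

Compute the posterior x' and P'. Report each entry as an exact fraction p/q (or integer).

x̄ = F·x = [4, -4, -6]
P̄ = F·P·Fᵀ + Q = [43 -6 6; -6 10 6; 6 6 61]
y = z − H·x̄ = [-10, -11]
S = H·P̄·Hᵀ + R = [723 156; 156 561]
K = P̄·Hᵀ·S⁻¹ = [-26723/127089 18758/127089; -2618/127089 728/127089; -20468/127089 -28969/127089]
x' = x̄ + K·y = [569248/127089, -490184/127089, -239195/127089]
P' = (I − K·H)·P̄ = [1079660/127089 -1136656/127089 -429388/127089; -1136656/127089 1234238/127089 475982/127089; -429388/127089 475982/127089 209036/127089]

x' = [569248/127089, -490184/127089, -239195/127089]
P' = [1079660/127089 -1136656/127089 -429388/127089; -1136656/127089 1234238/127089 475982/127089; -429388/127089 475982/127089 209036/127089]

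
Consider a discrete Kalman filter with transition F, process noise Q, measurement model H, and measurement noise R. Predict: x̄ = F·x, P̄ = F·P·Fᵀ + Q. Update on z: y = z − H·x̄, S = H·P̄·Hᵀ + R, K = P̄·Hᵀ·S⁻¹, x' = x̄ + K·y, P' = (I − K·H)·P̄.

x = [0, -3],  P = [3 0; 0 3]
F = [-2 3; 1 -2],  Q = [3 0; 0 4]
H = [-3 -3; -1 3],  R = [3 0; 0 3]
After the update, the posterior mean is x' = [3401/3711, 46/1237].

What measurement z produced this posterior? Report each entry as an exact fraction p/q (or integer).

z = [-3, -1]

x̄ = F·x = [-9, 6]
P̄ = F·P·Fᵀ + Q = [42 -24; -24 19]
S = H·P̄·Hᵀ + R = [120 99; 99 360]
K = P̄·Hᵀ·S⁻¹ = [-302/1237 -926/3711; -97/1237 305/1237]
x' − x̄ = [36800/3711, -7376/1237] = K·y
y = (KᵀK)⁻¹·Kᵀ·(x' − x̄) = [-12, -28]
z = y + H·x̄ = [-12, -28] + [9, 27] = [-3, -1]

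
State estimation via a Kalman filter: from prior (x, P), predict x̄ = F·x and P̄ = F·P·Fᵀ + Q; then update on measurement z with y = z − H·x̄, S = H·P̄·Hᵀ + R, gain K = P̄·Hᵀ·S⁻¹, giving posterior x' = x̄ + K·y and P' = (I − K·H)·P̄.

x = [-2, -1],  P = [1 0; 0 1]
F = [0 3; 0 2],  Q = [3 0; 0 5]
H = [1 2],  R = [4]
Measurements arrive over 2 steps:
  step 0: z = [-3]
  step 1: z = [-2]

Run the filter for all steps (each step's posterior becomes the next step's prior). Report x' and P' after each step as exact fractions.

step 0: x̄ = F·x = [-3, -2]
step 0: P̄ = F·P·Fᵀ + Q = [12 6; 6 9]
step 0: y = z − H·x̄ = [4]
step 0: S = H·P̄·Hᵀ + R = [76]
step 0: K = P̄·Hᵀ·S⁻¹ = [6/19; 6/19]
step 0: x' = x̄ + K·y = [-33/19, -14/19]
step 0: P' = (I − K·H)·P̄ = [84/19 -30/19; -30/19 27/19]
step 1: x̄ = F·x = [-42/19, -28/19]
step 1: P̄ = F·P·Fᵀ + Q = [300/19 162/19; 162/19 203/19]
step 1: y = z − H·x̄ = [60/19]
step 1: S = H·P̄·Hᵀ + R = [1836/19]
step 1: K = P̄·Hᵀ·S⁻¹ = [52/153; 142/459]
step 1: x' = x̄ + K·y = [-58/51, -76/153]
step 1: P' = (I − K·H)·P̄ = [236/51 -250/153; -250/153 659/459]

step 0: x' = [-33/19, -14/19], P' = [84/19 -30/19; -30/19 27/19]
step 1: x' = [-58/51, -76/153], P' = [236/51 -250/153; -250/153 659/459]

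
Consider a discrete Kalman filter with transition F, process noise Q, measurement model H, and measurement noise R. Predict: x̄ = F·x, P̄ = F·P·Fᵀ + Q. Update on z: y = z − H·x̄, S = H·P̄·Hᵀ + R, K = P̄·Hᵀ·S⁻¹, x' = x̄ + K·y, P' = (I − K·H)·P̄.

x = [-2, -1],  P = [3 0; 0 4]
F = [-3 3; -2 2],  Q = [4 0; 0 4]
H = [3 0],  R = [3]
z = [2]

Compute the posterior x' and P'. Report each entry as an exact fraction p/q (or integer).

x' = [137/202, 55/101]
P' = [67/202 21/101; 21/101 586/101]

x̄ = F·x = [3, 2]
P̄ = F·P·Fᵀ + Q = [67 42; 42 32]
y = z − H·x̄ = [-7]
S = H·P̄·Hᵀ + R = [606]
K = P̄·Hᵀ·S⁻¹ = [67/202; 21/101]
x' = x̄ + K·y = [137/202, 55/101]
P' = (I − K·H)·P̄ = [67/202 21/101; 21/101 586/101]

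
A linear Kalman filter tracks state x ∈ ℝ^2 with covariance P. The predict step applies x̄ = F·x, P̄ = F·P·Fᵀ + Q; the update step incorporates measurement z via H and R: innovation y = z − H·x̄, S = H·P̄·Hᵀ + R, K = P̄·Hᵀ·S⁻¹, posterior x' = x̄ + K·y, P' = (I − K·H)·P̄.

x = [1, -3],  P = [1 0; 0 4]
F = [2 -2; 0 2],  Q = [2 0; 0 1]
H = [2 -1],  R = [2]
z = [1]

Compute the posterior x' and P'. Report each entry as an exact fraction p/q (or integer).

x̄ = F·x = [8, -6]
P̄ = F·P·Fᵀ + Q = [22 -16; -16 17]
y = z − H·x̄ = [-21]
S = H·P̄·Hᵀ + R = [171]
K = P̄·Hᵀ·S⁻¹ = [20/57; -49/171]
x' = x̄ + K·y = [12/19, 1/57]
P' = (I − K·H)·P̄ = [18/19 68/57; 68/57 506/171]

x' = [12/19, 1/57]
P' = [18/19 68/57; 68/57 506/171]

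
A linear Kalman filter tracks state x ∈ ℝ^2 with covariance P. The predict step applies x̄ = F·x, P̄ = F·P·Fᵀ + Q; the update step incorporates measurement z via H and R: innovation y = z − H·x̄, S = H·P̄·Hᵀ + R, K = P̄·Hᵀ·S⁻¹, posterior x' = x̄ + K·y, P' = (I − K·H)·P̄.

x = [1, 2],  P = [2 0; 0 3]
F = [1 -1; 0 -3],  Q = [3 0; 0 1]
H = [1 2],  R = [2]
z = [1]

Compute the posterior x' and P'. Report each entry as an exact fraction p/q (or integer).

x' = [103/79, -19/79]
P' = [294/79 -134/79; -134/79 199/158]

x̄ = F·x = [-1, -6]
P̄ = F·P·Fᵀ + Q = [8 9; 9 28]
y = z − H·x̄ = [14]
S = H·P̄·Hᵀ + R = [158]
K = P̄·Hᵀ·S⁻¹ = [13/79; 65/158]
x' = x̄ + K·y = [103/79, -19/79]
P' = (I − K·H)·P̄ = [294/79 -134/79; -134/79 199/158]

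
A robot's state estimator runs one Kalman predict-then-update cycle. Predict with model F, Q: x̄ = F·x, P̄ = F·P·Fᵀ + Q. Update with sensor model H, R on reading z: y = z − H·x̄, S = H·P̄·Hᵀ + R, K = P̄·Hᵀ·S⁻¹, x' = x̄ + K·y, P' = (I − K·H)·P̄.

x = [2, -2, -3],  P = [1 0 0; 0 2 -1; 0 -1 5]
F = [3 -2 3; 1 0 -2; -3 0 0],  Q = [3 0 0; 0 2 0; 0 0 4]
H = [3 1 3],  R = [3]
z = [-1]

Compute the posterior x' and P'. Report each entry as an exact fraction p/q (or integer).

x' = [754/235, 1643/235, -1383/235]
P' = [6261/470 -903/470 -5787/470; -903/470 4569/470 -699/470; -5787/470 -699/470 6029/470]

x̄ = F·x = [1, 8, -6]
P̄ = F·P·Fᵀ + Q = [77 -31 -9; -31 23 -3; -9 -3 13]
y = z − H·x̄ = [6]
S = H·P̄·Hᵀ + R = [470]
K = P̄·Hᵀ·S⁻¹ = [173/470; -79/470; 9/470]
x' = x̄ + K·y = [754/235, 1643/235, -1383/235]
P' = (I − K·H)·P̄ = [6261/470 -903/470 -5787/470; -903/470 4569/470 -699/470; -5787/470 -699/470 6029/470]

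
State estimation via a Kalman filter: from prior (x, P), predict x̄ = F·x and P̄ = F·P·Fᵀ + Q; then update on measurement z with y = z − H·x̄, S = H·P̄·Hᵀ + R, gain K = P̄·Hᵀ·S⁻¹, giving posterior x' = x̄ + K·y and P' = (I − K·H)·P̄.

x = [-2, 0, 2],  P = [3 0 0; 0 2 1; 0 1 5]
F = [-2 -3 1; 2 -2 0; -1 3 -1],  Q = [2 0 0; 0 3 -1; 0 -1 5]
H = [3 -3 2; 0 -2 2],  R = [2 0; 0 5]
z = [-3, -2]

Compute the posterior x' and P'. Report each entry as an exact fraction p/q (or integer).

x' = [-6619/35484, 2791/35484, -9157/8871]
P' = [13207/11828 31211/35484 -162/2957; 31211/35484 23487/11828 14054/8871; -162/2957 14054/8871 7073/2957]

x̄ = F·x = [6, -4, 0]
P̄ = F·P·Fᵀ + Q = [31 -2 -11; -2 23 -17; -11 -17 25]
y = z − H·x̄ = [-33, -10]
S = H·P̄·Hᵀ + R = [696 354; 354 333]
K = P̄·Hᵀ·S⁻¹ = [3557/11828 -6631/17742; -2659/35484 -2849/17742; -197/2957 2866/8871]
x' = x̄ + K·y = [-6619/35484, 2791/35484, -9157/8871]
P' = (I − K·H)·P̄ = [13207/11828 31211/35484 -162/2957; 31211/35484 23487/11828 14054/8871; -162/2957 14054/8871 7073/2957]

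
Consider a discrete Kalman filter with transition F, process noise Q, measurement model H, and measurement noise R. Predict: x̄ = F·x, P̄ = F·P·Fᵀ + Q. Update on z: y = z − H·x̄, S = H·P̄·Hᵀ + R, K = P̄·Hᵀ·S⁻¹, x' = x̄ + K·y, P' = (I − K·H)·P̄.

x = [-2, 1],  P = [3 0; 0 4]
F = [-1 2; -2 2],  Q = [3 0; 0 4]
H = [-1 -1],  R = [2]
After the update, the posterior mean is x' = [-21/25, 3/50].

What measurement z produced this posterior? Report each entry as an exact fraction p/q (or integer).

z = [1]

x̄ = F·x = [4, 6]
P̄ = F·P·Fᵀ + Q = [22 22; 22 32]
S = H·P̄·Hᵀ + R = [100]
K = P̄·Hᵀ·S⁻¹ = [-11/25; -27/50]
x' − x̄ = [-121/25, -297/50] = K·y
y = (KᵀK)⁻¹·Kᵀ·(x' − x̄) = [11]
z = y + H·x̄ = [11] + [-10] = [1]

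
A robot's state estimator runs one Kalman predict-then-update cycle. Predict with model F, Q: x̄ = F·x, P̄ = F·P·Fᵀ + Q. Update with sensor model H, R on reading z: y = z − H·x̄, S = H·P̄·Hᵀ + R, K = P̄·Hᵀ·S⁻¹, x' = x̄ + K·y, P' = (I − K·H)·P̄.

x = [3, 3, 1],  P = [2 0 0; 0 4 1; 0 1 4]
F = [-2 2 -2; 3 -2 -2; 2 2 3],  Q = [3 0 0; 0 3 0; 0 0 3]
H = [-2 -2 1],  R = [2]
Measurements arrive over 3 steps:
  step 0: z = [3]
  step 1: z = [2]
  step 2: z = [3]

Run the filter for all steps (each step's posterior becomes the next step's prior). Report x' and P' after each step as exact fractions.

step 0: x̄ = F·x = [-2, 1, 15]
step 0: P̄ = F·P·Fᵀ + Q = [35 -12 -14; -12 61 -38; -14 -38 75]
step 0: y = z − H·x̄ = [-14]
step 0: S = H·P̄·Hᵀ + R = [573]
step 0: K = P̄·Hᵀ·S⁻¹ = [-20/191; -136/573; 179/573]
step 0: x' = x̄ + K·y = [-102/191, 2477/573, 6089/573]
step 0: P' = (I − K·H)·P̄ = [5485/191 -5012/191 906/191; -5012/191 16457/573 2570/573; 906/191 2570/573 10934/573]
step 1: x̄ = F·x = [-2204/191, -18050/573, 22609/573]
step 1: P̄ = F·P·Fᵀ + Q = [99525/191 -92206/191 -29212/191; -92206/191 427754/573 -74884/573; -29212/191 -74884/573 174941/573]
step 1: y = z − H·x̄ = [-70787/573]
step 1: S = H·P̄·Hᵀ + R = [1518539/573]
step 1: K = P̄·Hᵀ·S⁻¹ = [-131550/1518539; -377156/1518539; 499981/1518539]
step 1: x' = x̄ + K·y = [-1271466/1518539, -1242386/1518539, -1849052/1518539]
step 1: P' = (I − K·H)·P̄ = [761068725/1518539 -819668574/1518539 -117462798/1518539; -819668574/1518539 885365590/1518539 130639720/1518539; -117462798/1518539 130639720/1518539 27353806/1518539]
step 2: x̄ = F·x = [3756264/1518539, 2368478/1518539, -10574860/1518539]
step 2: P̄ = F·P·Fᵀ + Q = [11272236549/1518539 -15960219630/1518539 1768972044/1518539; -15960219630/1518539 22795745950/1518539 -2672221184/1518539; 1768972044/1518539 -2672221184/1518539 437251603/1518539]
step 2: y = z − H·x̄ = [27379961/1518539]
step 2: S = H·P̄·Hᵀ + R = [12643458197/1518539]
step 2: K = P̄·Hᵀ·S⁻¹ = [11144938206/12643458197; -16343273824/12643458197; 2243749883/12643458197]
step 2: x' = x̄ + K·y = [232223301666/12643458197, -274956683582/12643458197, -47591149163/12643458197]
step 2: P' = (I − K·H)·P̄ = [12057908277903/12643458197 -12938484197394/12643458197 -1738861962570/12643458197; -12938484197394/12643458197 13904457970466/12643458197 1899260998496/12643458197; -1738861962570/12643458197 1899260998496/12643458197 325285571618/12643458197]

step 0: x' = [-102/191, 2477/573, 6089/573], P' = [5485/191 -5012/191 906/191; -5012/191 16457/573 2570/573; 906/191 2570/573 10934/573]
step 1: x' = [-1271466/1518539, -1242386/1518539, -1849052/1518539], P' = [761068725/1518539 -819668574/1518539 -117462798/1518539; -819668574/1518539 885365590/1518539 130639720/1518539; -117462798/1518539 130639720/1518539 27353806/1518539]
step 2: x' = [232223301666/12643458197, -274956683582/12643458197, -47591149163/12643458197], P' = [12057908277903/12643458197 -12938484197394/12643458197 -1738861962570/12643458197; -12938484197394/12643458197 13904457970466/12643458197 1899260998496/12643458197; -1738861962570/12643458197 1899260998496/12643458197 325285571618/12643458197]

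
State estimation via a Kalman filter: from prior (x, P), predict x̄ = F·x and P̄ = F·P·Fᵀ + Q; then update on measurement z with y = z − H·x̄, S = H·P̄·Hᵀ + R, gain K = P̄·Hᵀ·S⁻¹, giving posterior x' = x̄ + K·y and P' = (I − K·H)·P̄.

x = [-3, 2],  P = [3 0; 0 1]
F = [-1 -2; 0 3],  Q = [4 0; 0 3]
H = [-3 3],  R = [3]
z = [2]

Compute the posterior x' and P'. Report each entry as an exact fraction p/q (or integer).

x̄ = F·x = [-1, 6]
P̄ = F·P·Fᵀ + Q = [11 -6; -6 12]
y = z − H·x̄ = [-19]
S = H·P̄·Hᵀ + R = [318]
K = P̄·Hᵀ·S⁻¹ = [-17/106; 9/53]
x' = x̄ + K·y = [217/106, 147/53]
P' = (I − K·H)·P̄ = [299/106 141/53; 141/53 150/53]

x' = [217/106, 147/53]
P' = [299/106 141/53; 141/53 150/53]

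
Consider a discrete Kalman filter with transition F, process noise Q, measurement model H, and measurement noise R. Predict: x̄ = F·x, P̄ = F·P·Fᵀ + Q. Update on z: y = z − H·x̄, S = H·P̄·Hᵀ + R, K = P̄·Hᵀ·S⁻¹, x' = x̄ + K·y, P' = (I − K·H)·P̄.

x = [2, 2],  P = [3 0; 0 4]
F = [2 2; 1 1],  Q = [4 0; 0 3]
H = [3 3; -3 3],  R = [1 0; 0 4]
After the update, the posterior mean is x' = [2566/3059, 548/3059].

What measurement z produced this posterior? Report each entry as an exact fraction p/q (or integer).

z = [3, -2]

x̄ = F·x = [8, 4]
P̄ = F·P·Fᵀ + Q = [32 14; 14 10]
S = H·P̄·Hᵀ + R = [631 -198; -198 130]
K = P̄·Hᵀ·S⁻¹ = [3624/21413 -3375/21413; 3492/21413 3342/21413]
x' − x̄ = [-21906/3059, -11688/3059] = K·y
y = (KᵀK)⁻¹·Kᵀ·(x' − x̄) = [-33, 10]
z = y + H·x̄ = [-33, 10] + [36, -12] = [3, -2]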